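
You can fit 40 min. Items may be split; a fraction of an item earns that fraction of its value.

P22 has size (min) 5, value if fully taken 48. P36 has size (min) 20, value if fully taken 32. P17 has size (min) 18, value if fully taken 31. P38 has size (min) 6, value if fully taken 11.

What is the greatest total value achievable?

Rank by value-to-size ratio: P22 48/5≈9.6, P38 11/6≈1.83, P17 31/18≈1.72, P36 32/20≈1.6.
Take all of P22 (5 min, value 48) → 35 min left.
Take all of P38 (6 min, value 11) → 29 min left.
All 18 min of P17 fit (value 31) → 11 remain.
Fill the last 11 min with part of P36: 11/20 of it earns 17.6.
Total value = 107.6.

107.6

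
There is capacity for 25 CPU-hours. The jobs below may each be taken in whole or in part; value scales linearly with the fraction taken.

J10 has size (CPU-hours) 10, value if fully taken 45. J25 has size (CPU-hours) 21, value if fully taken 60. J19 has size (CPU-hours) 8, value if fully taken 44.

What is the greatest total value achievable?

Sort by value density: J19 44/8≈5.5, J10 45/10≈4.5, J25 60/21≈2.86.
Take all of J19 (8 CPU-hours, value 44) ; 17 CPU-hours left.
Take all of J10 (10 CPU-hours, value 45) ; 7 CPU-hours left.
Only 7 CPU-hours remain; take 7/21 of J25 for value 60×7/21 = 20.
Total value = 109.

109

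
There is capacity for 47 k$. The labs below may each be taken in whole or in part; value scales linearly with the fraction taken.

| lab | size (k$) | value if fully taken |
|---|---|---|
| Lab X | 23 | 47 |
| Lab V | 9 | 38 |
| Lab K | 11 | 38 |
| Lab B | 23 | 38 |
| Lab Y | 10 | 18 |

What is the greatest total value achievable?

Rank by value-to-size ratio: Lab V 38/9≈4.22, Lab K 38/11≈3.45, Lab X 47/23≈2.04, Lab Y 18/10≈1.8, Lab B 38/23≈1.65.
Lab V: take in full, 9 k$ for value 38 ; 38 left.
Lab K: take in full, 11 k$ for value 38 ; 27 left.
Take all of Lab X (23 k$, value 47) ; 4 k$ left.
4 k$ left: a 4/10 share of Lab Y gives 18×4/10 = 7.2.
Total value = 130.2.

130.2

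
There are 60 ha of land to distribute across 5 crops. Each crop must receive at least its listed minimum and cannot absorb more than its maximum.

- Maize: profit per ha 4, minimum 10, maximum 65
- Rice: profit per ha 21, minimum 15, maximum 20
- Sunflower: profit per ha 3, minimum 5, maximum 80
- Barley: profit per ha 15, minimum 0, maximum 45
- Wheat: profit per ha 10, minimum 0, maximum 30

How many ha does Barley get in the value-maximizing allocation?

Meeting every minimum uses 10+15+5+0+0 = 30 ha, leaving 30.
Rank by profit per ha: Rice 21 > Barley 15 > Wheat 10 > Maize 4 > Sunflower 3.
Rice: +5 to 20 (cap) — 25 left.
Only 25 left; Barley takes them to reach 25.

25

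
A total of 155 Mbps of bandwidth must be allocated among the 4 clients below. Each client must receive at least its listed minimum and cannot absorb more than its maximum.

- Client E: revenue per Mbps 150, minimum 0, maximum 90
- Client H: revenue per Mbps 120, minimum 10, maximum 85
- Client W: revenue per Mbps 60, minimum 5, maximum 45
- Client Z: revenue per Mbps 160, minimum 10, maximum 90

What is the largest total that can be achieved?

Meeting every minimum uses 0+10+5+10 = 25 Mbps, leaving 130.
Order the clients by revenue per Mbps: Client Z 160 > Client E 150 > Client H 120 > Client W 60.
Give Client Z 80 more to hit its cap of 90 → 50 left.
Client E has room for 90 more but only 50 remain, so it gets 50.
Total = 150×50 + 120×10 + 60×5 + 160×90 = 23400.

23400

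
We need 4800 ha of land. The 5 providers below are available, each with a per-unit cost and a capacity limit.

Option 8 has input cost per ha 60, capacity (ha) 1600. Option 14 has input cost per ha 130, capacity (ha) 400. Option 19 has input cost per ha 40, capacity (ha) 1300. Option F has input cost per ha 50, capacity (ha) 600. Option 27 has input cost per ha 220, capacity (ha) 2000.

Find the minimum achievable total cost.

Fill from the cheapest provider first.
Option 19 at 40: take all 1300 ha ; 3500 still needed.
Option F at 50: take all 600 ha ; 2900 still needed.
Option 8 at 60: take all 1600 ha ; 1300 still needed.
Option 14 at 130: take all 400 ha ; 900 still needed.
Take 900 from Option 27 at 220 to finish.
Cost = 1300×40 + 600×50 + 1600×60 + 400×130 + 900×220 = 428000.

428000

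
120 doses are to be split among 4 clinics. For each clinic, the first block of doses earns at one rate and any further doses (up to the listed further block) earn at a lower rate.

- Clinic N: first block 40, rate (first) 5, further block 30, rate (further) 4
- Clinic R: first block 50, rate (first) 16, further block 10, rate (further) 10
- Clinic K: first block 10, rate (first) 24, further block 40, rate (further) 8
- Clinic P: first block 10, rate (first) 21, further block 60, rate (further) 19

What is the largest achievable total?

2230

Treat each block as its own option and order by rate: Clinic K/tier1 24 > Clinic P/tier1 21 > Clinic P/tier2 19 > Clinic R/tier1 16 > Clinic R/tier2 10 > Clinic K/tier2 8 > Clinic N/tier1 5 > Clinic N/tier2 4.
Fill Clinic K tier1 block (10 at 24) ; 110 left.
Clinic P/tier1 (21): +10 ; 100 left.
Clinic P/tier2 (19): +60 ; 40 left.
Clinic R tier1 at 16: only 40 left, fill 40.
Total = 24×10 + 21×10 + 19×60 + 16×40 = 2230.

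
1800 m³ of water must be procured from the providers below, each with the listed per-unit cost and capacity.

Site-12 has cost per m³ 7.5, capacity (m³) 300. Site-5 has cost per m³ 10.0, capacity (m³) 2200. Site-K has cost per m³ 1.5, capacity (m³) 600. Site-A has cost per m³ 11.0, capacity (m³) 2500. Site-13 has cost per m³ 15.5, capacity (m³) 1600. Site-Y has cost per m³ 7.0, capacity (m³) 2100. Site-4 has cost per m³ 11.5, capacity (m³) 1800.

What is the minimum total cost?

Use providers in increasing cost order.
Site-K (1.5): use full 600 → 1200 m³ to go.
Site-Y at 7.0: take 1200 of its 2100 → requirement met.
Site-12, Site-5, Site-A, Site-4, Site-13: unused.
Cost = 600×1.5 + 1200×7.0 = 9300.

9300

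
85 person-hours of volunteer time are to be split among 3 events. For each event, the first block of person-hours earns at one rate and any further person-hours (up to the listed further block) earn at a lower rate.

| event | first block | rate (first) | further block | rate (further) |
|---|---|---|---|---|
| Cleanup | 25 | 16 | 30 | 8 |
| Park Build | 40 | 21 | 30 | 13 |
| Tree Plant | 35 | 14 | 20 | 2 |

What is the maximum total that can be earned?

Rank every tier by rate: Park Build/first 21 > Cleanup/first 16 > Tree Plant/first 14 > Park Build/second 13 > Cleanup/second 8 > Tree Plant/second 2.
Park Build/first (21): +40 ; 45 left.
Fill Cleanup first block (25 at 16) ; 20 left.
20 remain; put them into Tree Plant first at 14.
Total = 21×40 + 16×25 + 14×20 = 1520.

1520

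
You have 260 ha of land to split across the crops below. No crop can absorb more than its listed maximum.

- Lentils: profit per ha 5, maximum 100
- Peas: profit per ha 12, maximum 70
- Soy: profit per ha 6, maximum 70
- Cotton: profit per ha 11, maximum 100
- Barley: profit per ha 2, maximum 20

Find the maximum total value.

Highest profit per ha first: Peas 12 > Cotton 11 > Soy 6 > Lentils 5 > Barley 2.
Peas takes 70 to reach its cap of 70 → 190 left.
Cotton: +100 to 100 (cap) → 90 left.
Soy: +70 to 70 (cap) → 20 left.
Only 20 left; Lentils takes them to reach 20.
Total = 5×20 + 12×70 + 6×70 + 11×100 = 2460.

2460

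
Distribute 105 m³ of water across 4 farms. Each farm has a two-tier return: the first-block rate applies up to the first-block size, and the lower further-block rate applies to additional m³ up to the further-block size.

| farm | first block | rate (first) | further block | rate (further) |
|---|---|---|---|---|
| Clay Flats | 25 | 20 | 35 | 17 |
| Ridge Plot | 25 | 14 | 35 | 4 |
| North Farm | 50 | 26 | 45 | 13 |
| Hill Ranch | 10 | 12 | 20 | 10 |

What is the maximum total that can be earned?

Order all 8 blocks by rate: North Farm/first 26 > Clay Flats/first 20 > Clay Flats/second 17 > Ridge Plot/first 14 > North Farm/second 13 > Hill Ranch/first 12 > Hill Ranch/second 10 > Ridge Plot/second 4.
North Farm first at 26: fill all 50 — 55 left.
Clay Flats/first (20): +25 — 30 left.
Clay Flats/second: +30 of 35 at 17; pool empty.
Total = 26×50 + 20×25 + 17×30 = 2310.

2310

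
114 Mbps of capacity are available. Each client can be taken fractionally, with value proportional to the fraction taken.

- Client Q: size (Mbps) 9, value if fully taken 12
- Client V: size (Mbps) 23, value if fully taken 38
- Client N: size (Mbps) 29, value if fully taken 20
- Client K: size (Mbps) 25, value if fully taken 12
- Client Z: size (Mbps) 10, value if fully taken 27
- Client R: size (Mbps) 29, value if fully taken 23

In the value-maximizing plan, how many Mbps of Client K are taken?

Best value per unit of size first: Client Z 27/10≈2.7, Client V 38/23≈1.65, Client Q 12/9≈1.33, Client R 23/29≈0.793, Client N 20/29≈0.69, Client K 12/25≈0.48.
Take all of Client Z (10 Mbps, value 27) → 104 Mbps left.
Client V: take in full, 23 Mbps for value 38 → 81 left.
All 9 Mbps of Client Q fit (value 12) → 72 remain.
Take all of Client R (29 Mbps, value 23) → 43 Mbps left.
All 29 Mbps of Client N fit (value 20) → 14 remain.
Only 14 Mbps remain; take 14/25 of Client K for value 12×14/25 = 6.72.

14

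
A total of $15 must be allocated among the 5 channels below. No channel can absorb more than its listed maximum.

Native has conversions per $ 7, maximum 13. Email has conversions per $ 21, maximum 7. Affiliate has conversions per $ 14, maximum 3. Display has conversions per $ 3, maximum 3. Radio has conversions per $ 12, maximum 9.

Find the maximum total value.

249

Highest conversions per $ first: Email 21 > Affiliate 14 > Radio 12 > Native 7 > Display 3.
Email: +7 to 7 (cap) ; 8 left.
Affiliate: +3 to 3 (cap) ; 5 left.
Only 5 left; Radio takes them to reach 5.
Total = 21×7 + 14×3 + 12×5 = 249.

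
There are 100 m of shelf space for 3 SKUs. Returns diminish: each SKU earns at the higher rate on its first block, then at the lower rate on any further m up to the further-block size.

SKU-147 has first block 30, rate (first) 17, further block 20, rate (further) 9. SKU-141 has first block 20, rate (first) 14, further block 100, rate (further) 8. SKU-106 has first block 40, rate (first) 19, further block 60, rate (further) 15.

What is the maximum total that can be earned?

Treat each block as its own option and order by rate: SKU-106/first 19 > SKU-147/first 17 > SKU-106/second 15 > SKU-141/first 14 > SKU-147/second 9 > SKU-141/second 8.
SKU-106/first (19): +40 → 60 left.
SKU-147 first at 17: fill all 30 → 30 left.
SKU-106/second: +30 of 60 at 15; pool empty.
Total = 19×40 + 17×30 + 15×30 = 1720.

1720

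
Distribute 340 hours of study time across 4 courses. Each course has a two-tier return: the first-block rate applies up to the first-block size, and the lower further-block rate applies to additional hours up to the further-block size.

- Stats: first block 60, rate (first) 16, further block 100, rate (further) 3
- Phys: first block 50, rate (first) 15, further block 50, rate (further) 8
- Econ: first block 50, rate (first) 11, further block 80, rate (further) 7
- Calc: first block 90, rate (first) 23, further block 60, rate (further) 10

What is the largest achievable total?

5170

Treat each block as its own option and order by rate: Calc/tier1 23 > Stats/tier1 16 > Phys/tier1 15 > Econ/tier1 11 > Calc/tier2 10 > Phys/tier2 8 > Econ/tier2 7 > Stats/tier2 3.
Calc/tier1 (23): +90 ; 250 left.
Stats tier1 at 16: fill all 60 ; 190 left.
Fill Phys tier1 block (50 at 15) ; 140 left.
Fill Econ tier1 block (50 at 11) ; 90 left.
Calc tier2 at 10: fill all 60 ; 30 left.
30 remain; put them into Phys tier2 at 8.
Total = 23×90 + 16×60 + 15×50 + 11×50 + 10×60 + 8×30 = 5170.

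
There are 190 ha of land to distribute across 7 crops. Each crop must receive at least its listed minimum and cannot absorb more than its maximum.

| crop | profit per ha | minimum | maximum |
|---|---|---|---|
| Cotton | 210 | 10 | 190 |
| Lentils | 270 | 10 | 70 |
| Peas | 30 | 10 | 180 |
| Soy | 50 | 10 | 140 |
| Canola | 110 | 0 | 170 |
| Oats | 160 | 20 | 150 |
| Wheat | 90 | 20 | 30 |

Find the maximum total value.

Meeting every minimum uses 10+10+10+10+0+20+20 = 80 ha, leaving 110.
Highest profit per ha first: Lentils 270 > Cotton 210 > Oats 160 > Canola 110 > Wheat 90 > Soy 50 > Peas 30.
Lentils: +60 to 70 (cap) — 50 left.
Cotton: +50 (room for 180) → 60. Pool exhausted.
Total = 210×60 + 270×70 + 30×10 + 50×10 + 160×20 + 90×20 = 37300.

37300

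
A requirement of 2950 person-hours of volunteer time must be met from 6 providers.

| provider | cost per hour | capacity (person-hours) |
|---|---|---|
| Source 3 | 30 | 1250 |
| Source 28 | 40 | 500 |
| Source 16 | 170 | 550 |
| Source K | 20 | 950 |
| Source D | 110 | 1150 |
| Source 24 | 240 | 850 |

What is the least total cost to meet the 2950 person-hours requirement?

Cheapest first:
Source K at 20: take all 950 person-hours ; 2000 still needed.
Take 1250 from Source 3 at 30 ; need 750 more.
Source 28 (40): use full 500 ; 250 person-hours to go.
Source D at 110: take 250 of its 1150 ; requirement met.
Source 16, Source 24: unused.
Cost = 950×20 + 1250×30 + 500×40 + 250×110 = 104000.

104000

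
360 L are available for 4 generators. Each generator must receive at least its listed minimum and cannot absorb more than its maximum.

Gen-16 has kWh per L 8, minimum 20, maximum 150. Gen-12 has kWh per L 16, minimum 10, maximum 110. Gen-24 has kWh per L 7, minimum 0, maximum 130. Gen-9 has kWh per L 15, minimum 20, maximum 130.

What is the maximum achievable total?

4670

Meeting every minimum uses 20+10+0+20 = 50 L, leaving 310.
Order the generators by kWh per L: Gen-12 16 > Gen-9 15 > Gen-16 8 > Gen-24 7.
Give Gen-12 100 more to hit its cap of 110 ; 210 left.
Gen-9 takes 110 more to reach its cap of 130 ; 100 left.
Gen-16: +100 (room for 130) → 120. Pool exhausted.
Total = 8×120 + 16×110 + 15×130 = 4670.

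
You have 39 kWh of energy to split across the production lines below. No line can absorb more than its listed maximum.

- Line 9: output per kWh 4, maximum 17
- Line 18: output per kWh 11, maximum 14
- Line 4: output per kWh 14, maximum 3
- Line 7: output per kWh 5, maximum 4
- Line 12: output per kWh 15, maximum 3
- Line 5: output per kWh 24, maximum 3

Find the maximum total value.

Highest output per kWh first: Line 5 24 > Line 12 15 > Line 4 14 > Line 18 11 > Line 7 5 > Line 9 4.
Line 5: +3 to 3 (cap) — 36 left.
Line 12 takes 3 to reach its cap of 3 — 33 left.
Line 4: +3 to 3 (cap) — 30 left.
Give Line 18 14 to hit its cap of 14 — 16 left.
Line 7: +4 to 4 (cap) — 12 left.
Line 9 has room for 17 but only 12 remain, so it gets 12.
Total = 4×12 + 11×14 + 14×3 + 5×4 + 15×3 + 24×3 = 381.

381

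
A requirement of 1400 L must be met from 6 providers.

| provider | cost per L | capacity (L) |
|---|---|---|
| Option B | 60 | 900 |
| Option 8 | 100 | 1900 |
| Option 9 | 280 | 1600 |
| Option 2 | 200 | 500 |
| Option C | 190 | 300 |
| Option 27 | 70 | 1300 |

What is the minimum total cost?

89000

Fill from the cheapest provider first.
Option B (60): use full 900 — 500 L to go.
Take 500 from Option 27 at 70 to finish.
Option 8, Option C, Option 2, Option 9: unused.
Cost = 900×60 + 500×70 = 89000.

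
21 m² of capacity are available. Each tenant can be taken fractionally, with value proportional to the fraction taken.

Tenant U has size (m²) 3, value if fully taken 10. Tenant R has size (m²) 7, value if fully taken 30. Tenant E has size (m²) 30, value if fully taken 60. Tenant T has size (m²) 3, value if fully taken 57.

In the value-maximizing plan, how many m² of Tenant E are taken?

Best value per unit of size first: Tenant T 57/3≈19, Tenant R 30/7≈4.29, Tenant U 10/3≈3.33, Tenant E 60/30≈2.
All 3 m² of Tenant T fit (value 57) → 18 remain.
Take all of Tenant R (7 m², value 30) → 11 m² left.
Take all of Tenant U (3 m², value 10) → 8 m² left.
8 m² left: a 8/30 share of Tenant E gives 60×8/30 = 16.

8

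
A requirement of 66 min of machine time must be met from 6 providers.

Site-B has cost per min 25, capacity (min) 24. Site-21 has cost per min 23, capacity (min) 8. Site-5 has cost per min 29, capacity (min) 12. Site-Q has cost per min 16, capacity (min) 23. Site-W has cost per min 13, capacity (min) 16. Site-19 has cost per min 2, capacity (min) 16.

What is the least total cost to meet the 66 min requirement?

867

Fill from the cheapest provider first.
Site-19 at 2: take all 16 min → 50 still needed.
Take 16 from Site-W at 13 → need 34 more.
Site-Q at 16: take all 23 min → 11 still needed.
Site-21 at 23: take all 8 min → 3 still needed.
Site-B at 25: take 3 of its 24 → requirement met.
Site-5: unused.
Cost = 16×2 + 16×13 + 23×16 + 8×23 + 3×25 = 867.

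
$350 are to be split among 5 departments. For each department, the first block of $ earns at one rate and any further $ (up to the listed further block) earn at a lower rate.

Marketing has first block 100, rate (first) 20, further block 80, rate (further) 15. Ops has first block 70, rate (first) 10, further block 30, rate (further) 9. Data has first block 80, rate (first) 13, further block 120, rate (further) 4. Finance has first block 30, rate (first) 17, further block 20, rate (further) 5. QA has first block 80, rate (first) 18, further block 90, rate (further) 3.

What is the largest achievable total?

Rank every tier by rate: Marketing/T1 20 > QA/T1 18 > Finance/T1 17 > Marketing/T2 15 > Data/T1 13 > Ops/T1 10 > Ops/T2 9 > Finance/T2 5 > Data/T2 4 > QA/T2 3.
Marketing/T1 (20): +100 → 250 left.
QA/T1 (18): +80 → 170 left.
Finance/T1 (17): +30 → 140 left.
Fill Marketing T2 block (80 at 15) → 60 left.
60 remain; put them into Data T1 at 13.
Total = 20×100 + 18×80 + 17×30 + 15×80 + 13×60 = 5930.

5930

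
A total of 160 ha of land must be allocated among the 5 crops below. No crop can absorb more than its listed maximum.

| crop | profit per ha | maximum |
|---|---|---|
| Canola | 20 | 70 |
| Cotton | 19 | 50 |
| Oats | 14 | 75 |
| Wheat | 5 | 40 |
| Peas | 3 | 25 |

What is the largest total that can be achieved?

Rank by profit per ha: Canola 20 > Cotton 19 > Oats 14 > Wheat 5 > Peas 3.
Give Canola 70 to hit its cap of 70 ; 90 left.
Cotton takes 50 to reach its cap of 50 ; 40 left.
Oats: +40 (room for 75) → 40. Pool exhausted.
Total = 20×70 + 19×50 + 14×40 = 2910.

2910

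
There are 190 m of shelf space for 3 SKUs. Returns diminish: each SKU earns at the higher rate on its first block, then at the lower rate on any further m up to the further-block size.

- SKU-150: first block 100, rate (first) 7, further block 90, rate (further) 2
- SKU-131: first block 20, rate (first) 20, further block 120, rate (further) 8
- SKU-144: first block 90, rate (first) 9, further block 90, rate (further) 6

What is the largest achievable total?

Order all 6 blocks by rate: SKU-131/T1 20 > SKU-144/T1 9 > SKU-131/T2 8 > SKU-150/T1 7 > SKU-144/T2 6 > SKU-150/T2 2.
SKU-131 T1 at 20: fill all 20 — 170 left.
SKU-144 T1 at 9: fill all 90 — 80 left.
SKU-131 T2 at 8: only 80 left, fill 80.
Total = 20×20 + 9×90 + 8×80 = 1850.

1850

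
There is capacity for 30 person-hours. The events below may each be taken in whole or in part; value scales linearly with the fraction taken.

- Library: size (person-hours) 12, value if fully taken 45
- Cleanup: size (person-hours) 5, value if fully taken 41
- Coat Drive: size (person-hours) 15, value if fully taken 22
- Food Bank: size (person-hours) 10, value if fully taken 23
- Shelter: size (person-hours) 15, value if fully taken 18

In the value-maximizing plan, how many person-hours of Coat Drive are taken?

Best value per unit of size first: Cleanup 41/5≈8.2, Library 45/12≈3.75, Food Bank 23/10≈2.3, Coat Drive 22/15≈1.47, Shelter 18/15≈1.2.
Cleanup: take in full, 5 person-hours for value 41 → 25 left.
Take all of Library (12 person-hours, value 45) → 13 person-hours left.
Take all of Food Bank (10 person-hours, value 23) → 3 person-hours left.
Fill the last 3 person-hours with part of Coat Drive: 3/15 of it earns 4.4.

3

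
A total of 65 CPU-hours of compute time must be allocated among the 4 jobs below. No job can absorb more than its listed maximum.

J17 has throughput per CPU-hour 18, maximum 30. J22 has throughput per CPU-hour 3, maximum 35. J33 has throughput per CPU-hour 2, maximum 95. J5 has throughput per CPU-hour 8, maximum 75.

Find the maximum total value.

Rank by throughput per CPU-hour: J17 18 > J5 8 > J22 3 > J33 2.
J17: +30 to 30 (cap) — 35 left.
J5 has room for 75 but only 35 remain, so it gets 35.
Total = 18×30 + 8×35 = 820.

820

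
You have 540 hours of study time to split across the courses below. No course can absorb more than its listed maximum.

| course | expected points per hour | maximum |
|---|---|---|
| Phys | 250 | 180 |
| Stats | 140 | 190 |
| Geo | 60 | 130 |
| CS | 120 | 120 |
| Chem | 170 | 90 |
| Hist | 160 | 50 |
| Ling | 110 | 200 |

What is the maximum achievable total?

98500

Highest expected points per hour first: Phys 250 > Chem 170 > Hist 160 > Stats 140 > CS 120 > Ling 110 > Geo 60.
Phys: +180 to 180 (cap) → 360 left.
Give Chem 90 to hit its cap of 90 → 270 left.
Give Hist 50 to hit its cap of 50 → 220 left.
Stats: +190 to 190 (cap) → 30 left.
CS: +30 (room for 120) → 30. Pool exhausted.
Total = 250×180 + 140×190 + 120×30 + 170×90 + 160×50 = 98500.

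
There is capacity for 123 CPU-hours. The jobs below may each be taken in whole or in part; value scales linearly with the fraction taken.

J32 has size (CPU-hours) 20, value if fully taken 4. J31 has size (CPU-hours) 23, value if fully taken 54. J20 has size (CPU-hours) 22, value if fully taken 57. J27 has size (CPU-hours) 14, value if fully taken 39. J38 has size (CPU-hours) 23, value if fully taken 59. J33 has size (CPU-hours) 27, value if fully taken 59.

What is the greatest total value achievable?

270.8

Rank by value-to-size ratio: J27 39/14≈2.79, J20 57/22≈2.59, J38 59/23≈2.57, J31 54/23≈2.35, J33 59/27≈2.19, J32 4/20≈0.2.
J27: take in full, 14 CPU-hours for value 39 — 109 left.
Take all of J20 (22 CPU-hours, value 57) — 87 CPU-hours left.
Take all of J38 (23 CPU-hours, value 59) — 64 CPU-hours left.
All 23 CPU-hours of J31 fit (value 54) — 41 remain.
J33: take in full, 27 CPU-hours for value 59 — 14 left.
14 CPU-hours left: a 14/20 share of J32 gives 4×14/20 = 2.8.
Total value = 270.8.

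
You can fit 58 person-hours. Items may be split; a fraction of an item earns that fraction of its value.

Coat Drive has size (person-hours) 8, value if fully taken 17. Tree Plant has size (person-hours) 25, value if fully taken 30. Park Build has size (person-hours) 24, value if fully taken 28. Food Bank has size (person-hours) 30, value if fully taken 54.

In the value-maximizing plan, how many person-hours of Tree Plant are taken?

Rank by value-to-size ratio: Coat Drive 17/8≈2.12, Food Bank 54/30≈1.8, Tree Plant 30/25≈1.2, Park Build 28/24≈1.17.
Take all of Coat Drive (8 person-hours, value 17) ; 50 person-hours left.
Take all of Food Bank (30 person-hours, value 54) ; 20 person-hours left.
Only 20 person-hours remain; take 20/25 of Tree Plant for value 30×20/25 = 24.

20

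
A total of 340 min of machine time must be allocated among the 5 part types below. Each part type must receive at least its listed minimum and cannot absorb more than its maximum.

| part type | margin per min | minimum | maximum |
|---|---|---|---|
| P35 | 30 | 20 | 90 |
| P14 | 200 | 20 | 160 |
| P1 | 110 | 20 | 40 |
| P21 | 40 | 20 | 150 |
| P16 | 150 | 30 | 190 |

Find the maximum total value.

Meeting every minimum uses 20+20+20+20+30 = 110 min, leaving 230.
Order the part types by margin per min: P14 200 > P16 150 > P1 110 > P21 40 > P35 30.
P14: +140 to 160 (cap) → 90 left.
P16 has room for 160 more but only 90 remain, so it gets 120.
Total = 30×20 + 200×160 + 110×20 + 40×20 + 150×120 = 53600.

53600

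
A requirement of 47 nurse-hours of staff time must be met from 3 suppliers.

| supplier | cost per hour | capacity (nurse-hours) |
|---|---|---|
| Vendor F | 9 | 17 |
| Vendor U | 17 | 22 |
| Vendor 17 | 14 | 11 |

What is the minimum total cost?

630

Cheapest first:
Vendor F (9): use full 17 — 30 nurse-hours to go.
Take 11 from Vendor 17 at 14 — need 19 more.
Vendor U (17): take the remaining 19 — done.
Cost = 17×9 + 11×14 + 19×17 = 630.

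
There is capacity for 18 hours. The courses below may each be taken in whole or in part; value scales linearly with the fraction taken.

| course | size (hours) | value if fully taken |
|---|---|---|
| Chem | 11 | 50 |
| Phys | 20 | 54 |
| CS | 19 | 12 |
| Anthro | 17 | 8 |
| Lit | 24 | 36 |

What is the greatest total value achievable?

Best value per unit of size first: Chem 50/11≈4.55, Phys 54/20≈2.7, Lit 36/24≈1.5, CS 12/19≈0.632, Anthro 8/17≈0.471.
Chem: take in full, 11 hours for value 50 → 7 left.
Fill the last 7 hours with part of Phys: 7/20 of it earns 18.9.
Total value = 68.9.

68.9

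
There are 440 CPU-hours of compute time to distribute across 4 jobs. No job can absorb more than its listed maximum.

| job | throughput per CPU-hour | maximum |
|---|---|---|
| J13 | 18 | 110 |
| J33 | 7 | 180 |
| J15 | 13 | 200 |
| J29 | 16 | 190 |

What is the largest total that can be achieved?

6840

Order the jobs by throughput per CPU-hour: J13 18 > J29 16 > J15 13 > J33 7.
Give J13 110 to hit its cap of 110 — 330 left.
J29 takes 190 to reach its cap of 190 — 140 left.
J15 has room for 200 but only 140 remain, so it gets 140.
Total = 18×110 + 13×140 + 16×190 = 6840.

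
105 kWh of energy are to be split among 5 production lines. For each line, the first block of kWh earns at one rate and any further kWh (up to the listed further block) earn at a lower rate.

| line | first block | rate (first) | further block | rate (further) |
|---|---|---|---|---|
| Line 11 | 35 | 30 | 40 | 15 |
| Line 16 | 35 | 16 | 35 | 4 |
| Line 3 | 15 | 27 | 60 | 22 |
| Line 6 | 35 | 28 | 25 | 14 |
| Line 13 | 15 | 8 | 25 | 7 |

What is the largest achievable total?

2875

Order all 10 blocks by rate: Line 11/T1 30 > Line 6/T1 28 > Line 3/T1 27 > Line 3/T2 22 > Line 16/T1 16 > Line 11/T2 15 > Line 6/T2 14 > Line 13/T1 8 > Line 13/T2 7 > Line 16/T2 4.
Fill Line 11 T1 block (35 at 30) → 70 left.
Line 6/T1 (28): +35 → 35 left.
Fill Line 3 T1 block (15 at 27) → 20 left.
Line 3/T2: +20 of 60 at 22; pool empty.
Total = 30×35 + 28×35 + 27×15 + 22×20 = 2875.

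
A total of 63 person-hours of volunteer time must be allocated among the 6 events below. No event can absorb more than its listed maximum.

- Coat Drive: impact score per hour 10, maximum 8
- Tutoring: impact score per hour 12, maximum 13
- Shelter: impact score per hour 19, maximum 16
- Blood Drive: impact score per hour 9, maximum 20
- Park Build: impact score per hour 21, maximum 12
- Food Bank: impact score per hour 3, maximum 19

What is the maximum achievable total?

Rank by impact score per hour: Park Build 21 > Shelter 19 > Tutoring 12 > Coat Drive 10 > Blood Drive 9 > Food Bank 3.
Park Build: +12 to 12 (cap) ; 51 left.
Shelter: +16 to 16 (cap) ; 35 left.
Tutoring takes 13 to reach its cap of 13 ; 22 left.
Coat Drive: +8 to 8 (cap) ; 14 left.
Only 14 left; Blood Drive takes them to reach 14.
Total = 10×8 + 12×13 + 19×16 + 9×14 + 21×12 = 918.

918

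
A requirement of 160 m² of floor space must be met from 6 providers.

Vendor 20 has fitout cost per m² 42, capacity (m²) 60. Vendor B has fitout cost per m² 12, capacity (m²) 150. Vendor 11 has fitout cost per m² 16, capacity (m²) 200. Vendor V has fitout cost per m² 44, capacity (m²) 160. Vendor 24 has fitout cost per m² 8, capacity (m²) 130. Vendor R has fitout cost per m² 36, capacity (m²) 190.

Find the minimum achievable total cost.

1400

Use providers in increasing cost order.
Take 130 from Vendor 24 at 8 → need 30 more.
Take 30 from Vendor B at 12 to finish.
Vendor 11, Vendor R, Vendor 20, Vendor V: unused.
Cost = 130×8 + 30×12 = 1400.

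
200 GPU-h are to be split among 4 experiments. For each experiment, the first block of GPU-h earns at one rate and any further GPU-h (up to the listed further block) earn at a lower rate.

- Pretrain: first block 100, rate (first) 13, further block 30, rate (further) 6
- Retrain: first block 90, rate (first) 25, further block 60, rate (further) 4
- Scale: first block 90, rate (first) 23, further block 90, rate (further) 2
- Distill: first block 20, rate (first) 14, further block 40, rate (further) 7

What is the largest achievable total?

Order all 8 blocks by rate: Retrain/first 25 > Scale/first 23 > Distill/first 14 > Pretrain/first 13 > Distill/second 7 > Pretrain/second 6 > Retrain/second 4 > Scale/second 2.
Retrain first at 25: fill all 90 → 110 left.
Fill Scale first block (90 at 23) → 20 left.
Fill Distill first block (20 at 14) → 0 left.
Total = 25×90 + 23×90 + 14×20 = 4600.

4600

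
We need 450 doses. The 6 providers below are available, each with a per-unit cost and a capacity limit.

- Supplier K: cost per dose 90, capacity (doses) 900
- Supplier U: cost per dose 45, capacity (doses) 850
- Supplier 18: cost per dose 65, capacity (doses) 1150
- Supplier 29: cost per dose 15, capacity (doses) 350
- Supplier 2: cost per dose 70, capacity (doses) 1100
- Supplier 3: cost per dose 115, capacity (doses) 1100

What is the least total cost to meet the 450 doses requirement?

9750

Cheapest first:
Take 350 from Supplier 29 at 15 — need 100 more.
Supplier U (45): take the remaining 100 — done.
Supplier 18, Supplier 2, Supplier K, Supplier 3: unused.
Cost = 350×15 + 100×45 = 9750.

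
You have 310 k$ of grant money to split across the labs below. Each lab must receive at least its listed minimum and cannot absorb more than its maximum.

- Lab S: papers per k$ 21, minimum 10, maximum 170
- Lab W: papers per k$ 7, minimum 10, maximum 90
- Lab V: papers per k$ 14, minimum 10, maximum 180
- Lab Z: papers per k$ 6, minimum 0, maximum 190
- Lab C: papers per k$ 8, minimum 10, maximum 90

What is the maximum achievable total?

5400

Meeting every minimum uses 10+10+10+0+10 = 40 k$, leaving 270.
Rank by papers per k$: Lab S 21 > Lab V 14 > Lab C 8 > Lab W 7 > Lab Z 6.
Lab S: +160 to 170 (cap) → 110 left.
Lab V has room for 170 more but only 110 remain, so it gets 120.
Total = 21×170 + 7×10 + 14×120 + 8×10 = 5400.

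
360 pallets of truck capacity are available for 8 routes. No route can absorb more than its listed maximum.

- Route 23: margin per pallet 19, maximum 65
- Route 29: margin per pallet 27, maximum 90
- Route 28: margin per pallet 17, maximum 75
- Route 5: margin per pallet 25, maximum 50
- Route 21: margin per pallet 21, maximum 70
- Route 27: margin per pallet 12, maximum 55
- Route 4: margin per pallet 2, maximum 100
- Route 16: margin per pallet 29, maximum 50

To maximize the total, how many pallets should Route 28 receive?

35

Order the routes by margin per pallet: Route 16 29 > Route 29 27 > Route 5 25 > Route 21 21 > Route 23 19 > Route 28 17 > Route 27 12 > Route 4 2.
Route 16 takes 50 to reach its cap of 50 → 310 left.
Route 29 takes 90 to reach its cap of 90 → 220 left.
Give Route 5 50 to hit its cap of 50 → 170 left.
Route 21: +70 to 70 (cap) → 100 left.
Route 23: +65 to 65 (cap) → 35 left.
Route 28: +35 (room for 75) → 35. Pool exhausted.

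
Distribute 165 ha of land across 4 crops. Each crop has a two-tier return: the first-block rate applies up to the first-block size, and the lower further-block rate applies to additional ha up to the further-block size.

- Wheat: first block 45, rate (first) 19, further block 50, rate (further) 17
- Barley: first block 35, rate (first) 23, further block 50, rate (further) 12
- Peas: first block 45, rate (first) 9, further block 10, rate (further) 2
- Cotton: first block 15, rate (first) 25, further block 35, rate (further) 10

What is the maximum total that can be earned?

Rank every tier by rate: Cotton/first 25 > Barley/first 23 > Wheat/first 19 > Wheat/second 17 > Barley/second 12 > Cotton/second 10 > Peas/first 9 > Peas/second 2.
Fill Cotton first block (15 at 25) — 150 left.
Barley/first (23): +35 — 115 left.
Wheat first at 19: fill all 45 — 70 left.
Wheat second at 17: fill all 50 — 20 left.
Barley/second: +20 of 50 at 12; pool empty.
Total = 25×15 + 23×35 + 19×45 + 17×50 + 12×20 = 3125.

3125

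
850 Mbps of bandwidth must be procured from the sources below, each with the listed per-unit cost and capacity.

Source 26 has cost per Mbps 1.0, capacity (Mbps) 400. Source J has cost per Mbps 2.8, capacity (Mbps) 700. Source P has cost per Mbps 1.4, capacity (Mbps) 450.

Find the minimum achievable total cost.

Cheapest first:
Take 400 from Source 26 at 1.0 → need 450 more.
Source P (1.4): use full 450 → 0 Mbps to go.
Source J: unused.
Cost = 400×1.0 + 450×1.4 = 1030.

1030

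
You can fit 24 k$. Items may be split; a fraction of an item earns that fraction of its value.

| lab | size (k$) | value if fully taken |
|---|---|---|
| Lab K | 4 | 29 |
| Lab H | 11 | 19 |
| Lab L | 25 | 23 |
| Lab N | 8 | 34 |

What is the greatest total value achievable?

Rank by value-to-size ratio: Lab K 29/4≈7.25, Lab N 34/8≈4.25, Lab H 19/11≈1.73, Lab L 23/25≈0.92.
Take all of Lab K (4 k$, value 29) — 20 k$ left.
Lab N: take in full, 8 k$ for value 34 — 12 left.
Lab H: take in full, 11 k$ for value 19 — 1 left.
1 k$ left: a 1/25 share of Lab L gives 23×1/25 = 0.92.
Total value = 82.92.

82.92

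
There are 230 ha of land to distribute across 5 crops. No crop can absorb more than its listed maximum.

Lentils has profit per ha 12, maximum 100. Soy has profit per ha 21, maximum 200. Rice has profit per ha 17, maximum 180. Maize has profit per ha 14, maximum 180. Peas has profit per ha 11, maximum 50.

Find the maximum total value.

Highest profit per ha first: Soy 21 > Rice 17 > Maize 14 > Lentils 12 > Peas 11.
Soy: +200 to 200 (cap) — 30 left.
Only 30 left; Rice takes them to reach 30.
Total = 21×200 + 17×30 = 4710.

4710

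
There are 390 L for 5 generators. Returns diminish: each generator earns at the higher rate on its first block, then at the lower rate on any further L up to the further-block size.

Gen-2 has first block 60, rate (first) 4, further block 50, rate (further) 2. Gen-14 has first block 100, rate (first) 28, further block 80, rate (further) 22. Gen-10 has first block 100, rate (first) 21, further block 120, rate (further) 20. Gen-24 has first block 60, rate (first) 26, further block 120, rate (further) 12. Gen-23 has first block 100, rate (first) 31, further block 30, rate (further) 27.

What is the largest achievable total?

Order all 10 blocks by rate: Gen-23/T1 31 > Gen-14/T1 28 > Gen-23/T2 27 > Gen-24/T1 26 > Gen-14/T2 22 > Gen-10/T1 21 > Gen-10/T2 20 > Gen-24/T2 12 > Gen-2/T1 4 > Gen-2/T2 2.
Fill Gen-23 T1 block (100 at 31) — 290 left.
Fill Gen-14 T1 block (100 at 28) — 190 left.
Gen-23/T2 (27): +30 — 160 left.
Gen-24/T1 (26): +60 — 100 left.
Gen-14 T2 at 22: fill all 80 — 20 left.
20 remain; put them into Gen-10 T1 at 21.
Total = 31×100 + 28×100 + 27×30 + 26×60 + 22×80 + 21×20 = 10450.

10450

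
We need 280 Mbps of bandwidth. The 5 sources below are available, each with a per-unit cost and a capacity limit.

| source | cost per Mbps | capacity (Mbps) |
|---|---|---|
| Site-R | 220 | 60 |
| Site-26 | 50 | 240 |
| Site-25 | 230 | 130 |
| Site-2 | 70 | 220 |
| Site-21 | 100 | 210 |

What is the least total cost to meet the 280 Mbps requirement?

14800

Cheapest first:
Take 240 from Site-26 at 50 — need 40 more.
Take 40 from Site-2 at 70 to finish.
Site-21, Site-R, Site-25: unused.
Cost = 240×50 + 40×70 = 14800.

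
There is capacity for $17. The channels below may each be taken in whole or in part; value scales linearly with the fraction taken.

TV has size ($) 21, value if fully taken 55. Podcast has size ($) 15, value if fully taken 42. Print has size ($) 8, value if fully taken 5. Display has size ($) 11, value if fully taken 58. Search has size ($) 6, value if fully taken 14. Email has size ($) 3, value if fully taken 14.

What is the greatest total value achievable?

80.4

Sort by value density: Display 58/11≈5.27, Email 14/3≈4.67, Podcast 42/15≈2.8, TV 55/21≈2.62, Search 14/6≈2.33, Print 5/8≈0.625.
All 11 $ of Display fit (value 58) ; 6 remain.
Take all of Email (3 $, value 14) ; 3 $ left.
3 $ left: a 3/15 share of Podcast gives 42×3/15 = 8.4.
Total value = 80.4.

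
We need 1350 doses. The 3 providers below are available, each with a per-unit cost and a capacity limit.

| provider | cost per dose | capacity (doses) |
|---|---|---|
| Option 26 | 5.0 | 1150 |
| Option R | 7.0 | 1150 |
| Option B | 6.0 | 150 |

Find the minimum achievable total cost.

Cheapest first:
Option 26 (5.0): use full 1150 — 200 doses to go.
Option B (6.0): use full 150 — 50 doses to go.
Option R (7.0): take the remaining 50 — done.
Cost = 1150×5.0 + 150×6.0 + 50×7.0 = 7000.

7000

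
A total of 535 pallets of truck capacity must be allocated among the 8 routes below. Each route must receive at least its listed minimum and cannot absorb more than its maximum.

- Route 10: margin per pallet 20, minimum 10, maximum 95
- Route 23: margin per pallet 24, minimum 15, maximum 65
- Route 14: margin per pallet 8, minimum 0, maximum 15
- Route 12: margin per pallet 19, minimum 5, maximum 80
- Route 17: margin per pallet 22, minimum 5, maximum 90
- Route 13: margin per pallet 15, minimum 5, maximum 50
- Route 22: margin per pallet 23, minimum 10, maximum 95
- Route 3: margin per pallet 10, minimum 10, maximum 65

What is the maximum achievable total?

10495

Meeting every minimum uses 10+15+0+5+5+5+10+10 = 60 pallets, leaving 475.
Rank by margin per pallet: Route 23 24 > Route 22 23 > Route 17 22 > Route 10 20 > Route 12 19 > Route 13 15 > Route 3 10 > Route 14 8.
Route 23: +50 to 65 (cap) — 425 left.
Give Route 22 85 more to hit its cap of 95 — 340 left.
Give Route 17 85 more to hit its cap of 90 — 255 left.
Route 10: +85 to 95 (cap) — 170 left.
Route 12 takes 75 more to reach its cap of 80 — 95 left.
Route 13: +45 to 50 (cap) — 50 left.
Route 3 has room for 55 more but only 50 remain, so it gets 60.
Total = 20×95 + 24×65 + 19×80 + 22×90 + 15×50 + 23×95 + 10×60 = 10495.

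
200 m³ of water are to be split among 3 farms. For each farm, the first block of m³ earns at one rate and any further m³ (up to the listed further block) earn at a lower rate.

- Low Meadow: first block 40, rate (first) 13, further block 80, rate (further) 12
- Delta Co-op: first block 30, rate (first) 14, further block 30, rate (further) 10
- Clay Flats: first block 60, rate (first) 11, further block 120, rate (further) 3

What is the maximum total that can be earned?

2450

Rank every tier by rate: Delta Co-op/T1 14 > Low Meadow/T1 13 > Low Meadow/T2 12 > Clay Flats/T1 11 > Delta Co-op/T2 10 > Clay Flats/T2 3.
Delta Co-op/T1 (14): +30 ; 170 left.
Low Meadow T1 at 13: fill all 40 ; 130 left.
Low Meadow/T2 (12): +80 ; 50 left.
Clay Flats/T1: +50 of 60 at 11; pool empty.
Total = 14×30 + 13×40 + 12×80 + 11×50 = 2450.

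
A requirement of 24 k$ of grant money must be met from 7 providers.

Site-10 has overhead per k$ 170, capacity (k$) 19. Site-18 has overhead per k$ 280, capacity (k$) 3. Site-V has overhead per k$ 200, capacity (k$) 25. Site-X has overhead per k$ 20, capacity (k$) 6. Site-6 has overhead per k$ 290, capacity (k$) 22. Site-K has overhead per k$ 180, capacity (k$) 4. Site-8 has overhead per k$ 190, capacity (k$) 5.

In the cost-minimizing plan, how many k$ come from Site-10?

Fill from the cheapest provider first.
Take 6 from Site-X at 20 → need 18 more.
Site-10 (170): take the remaining 18 → done.
Site-K, Site-8, Site-V, Site-18, Site-6: unused.

18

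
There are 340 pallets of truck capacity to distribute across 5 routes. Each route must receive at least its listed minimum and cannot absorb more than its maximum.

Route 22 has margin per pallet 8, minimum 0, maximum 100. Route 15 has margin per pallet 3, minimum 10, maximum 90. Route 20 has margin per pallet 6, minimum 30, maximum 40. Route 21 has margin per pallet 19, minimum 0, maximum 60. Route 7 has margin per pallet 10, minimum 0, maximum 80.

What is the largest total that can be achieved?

3160

Meeting every minimum uses 0+10+30+0+0 = 40 pallets, leaving 300.
Order the routes by margin per pallet: Route 21 19 > Route 7 10 > Route 22 8 > Route 20 6 > Route 15 3.
Give Route 21 60 more to hit its cap of 60 ; 240 left.
Route 7 takes 80 more to reach its cap of 80 ; 160 left.
Route 22: +100 to 100 (cap) ; 60 left.
Route 20 takes 10 more to reach its cap of 40 ; 50 left.
Only 50 left; Route 15 takes them to reach 60.
Total = 8×100 + 3×60 + 6×40 + 19×60 + 10×80 = 3160.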